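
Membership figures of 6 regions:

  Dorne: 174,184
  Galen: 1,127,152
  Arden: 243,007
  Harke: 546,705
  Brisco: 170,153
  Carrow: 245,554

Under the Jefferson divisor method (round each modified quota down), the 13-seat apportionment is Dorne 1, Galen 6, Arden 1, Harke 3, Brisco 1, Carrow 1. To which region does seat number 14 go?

Priority for the next seat is population ÷ (current seats + 1).
Priorities: Dorne 87092.000, Galen 161021.714, Arden 121503.500, Harke 136676.250, Brisco 85076.500, Carrow 122777.000.
Highest priority: Galen.

Galen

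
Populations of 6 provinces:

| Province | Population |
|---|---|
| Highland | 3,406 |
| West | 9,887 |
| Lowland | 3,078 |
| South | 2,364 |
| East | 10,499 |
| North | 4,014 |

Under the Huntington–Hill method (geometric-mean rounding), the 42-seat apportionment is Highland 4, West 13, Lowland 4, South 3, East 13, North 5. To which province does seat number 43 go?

Priority for the next seat is population ÷ (√(s·(s+1))).
Priorities: Highland 761.605, West 732.873, Lowland 688.262, South 682.428, East 778.238, North 732.853.
Highest priority: East.

East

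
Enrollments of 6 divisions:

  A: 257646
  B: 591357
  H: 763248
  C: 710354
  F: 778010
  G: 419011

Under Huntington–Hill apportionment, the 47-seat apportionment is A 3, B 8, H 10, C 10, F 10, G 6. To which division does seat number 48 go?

A

Priority for the next seat is population ÷ (√(s·(s+1))).
Priorities: A 74375.994, B 69692.091, H 72772.841, C 67729.596, F 74180.343, G 64654.801.
Highest priority: A.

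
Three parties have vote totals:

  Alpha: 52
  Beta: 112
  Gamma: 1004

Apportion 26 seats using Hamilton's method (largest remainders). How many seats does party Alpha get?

The standard divisor is 1168/26 ≈ 44.923.
Standard quotas: Alpha 1.158, Beta 2.493, Gamma 22.349.
Lower quotas: Alpha 1, Beta 2, Gamma 22 (sum 25, leaving 1 seat).
Remainders in descending order: Beta 0.493, Gamma 0.349, Alpha 0.158.
The surplus seat goes to Beta.
Alpha receives 1.

1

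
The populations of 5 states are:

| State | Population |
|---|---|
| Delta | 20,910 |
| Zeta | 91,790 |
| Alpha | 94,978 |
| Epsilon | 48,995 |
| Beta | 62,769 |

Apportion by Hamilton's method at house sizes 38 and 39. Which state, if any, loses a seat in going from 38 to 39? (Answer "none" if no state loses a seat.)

At 38 seats: Delta 3, Zeta 11, Alpha 11, Epsilon 6, Beta 7.
At 39 seats: Delta 2, Zeta 11, Alpha 12, Epsilon 6, Beta 8.
Delta drops from 3 to 2.

Delta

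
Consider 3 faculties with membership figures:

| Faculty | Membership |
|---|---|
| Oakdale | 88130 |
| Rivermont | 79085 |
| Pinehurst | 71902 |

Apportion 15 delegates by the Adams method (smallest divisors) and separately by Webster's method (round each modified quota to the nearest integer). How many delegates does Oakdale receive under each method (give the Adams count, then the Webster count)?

Adams: Oakdale 5, Rivermont 5, Pinehurst 5.
Webster: Oakdale 6, Rivermont 5, Pinehurst 4.
Oakdale gets 5 under Adams and 6 under Webster.

5 and 6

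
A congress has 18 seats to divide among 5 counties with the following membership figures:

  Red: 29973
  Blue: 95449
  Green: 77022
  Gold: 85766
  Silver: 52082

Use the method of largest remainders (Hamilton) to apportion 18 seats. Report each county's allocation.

Red 2; Blue 5; Green 4; Gold 4; Silver 3

Total 340292; standard divisor 340292/18 ≈ 18905.111.
Standard quotas: Red 1.5854, Blue 5.0488, Green 4.0741, Gold 4.5367, Silver 2.7549.
Lower quotas: Red 1, Blue 5, Green 4, Gold 4, Silver 2 (sum 16, leaving 2 seats).
Remainders in descending order: Silver 0.7549, Red 0.5854, Gold 0.5367, Green 0.0741, Blue 0.0488.
Largest remainders: Silver, Red receive the extra seats.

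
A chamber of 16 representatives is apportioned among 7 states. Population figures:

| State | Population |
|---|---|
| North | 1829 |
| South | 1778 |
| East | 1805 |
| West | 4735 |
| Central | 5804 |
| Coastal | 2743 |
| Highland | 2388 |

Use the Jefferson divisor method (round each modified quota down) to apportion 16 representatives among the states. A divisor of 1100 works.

With modified divisor 1100: modified quotas North 1.663, South 1.616, East 1.641, West 4.305, Central 5.276, Coastal 2.494, Highland 2.171.
Rounding down: North 1, South 1, East 1, West 4, Central 5, Coastal 2, Highland 2 (total 16).

North 1; South 1; East 1; West 4; Central 5; Coastal 2; Highland 2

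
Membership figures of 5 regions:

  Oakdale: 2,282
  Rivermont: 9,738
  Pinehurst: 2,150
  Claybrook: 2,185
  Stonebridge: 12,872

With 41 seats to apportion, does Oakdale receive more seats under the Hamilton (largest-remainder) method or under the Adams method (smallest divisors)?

Hamilton: Oakdale 3, Rivermont 14, Pinehurst 3, Claybrook 3, Stonebridge 18.
Adams: Oakdale 4, Rivermont 13, Pinehurst 3, Claybrook 3, Stonebridge 18.
Oakdale gets 3 under Hamilton and 4 under Adams.

Adams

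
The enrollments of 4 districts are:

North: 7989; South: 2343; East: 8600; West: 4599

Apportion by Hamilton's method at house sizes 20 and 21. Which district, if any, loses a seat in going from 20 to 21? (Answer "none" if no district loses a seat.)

At 20 seats: North 7, South 2, East 7, West 4.
At 21 seats: North 7, South 2, East 8, West 4.
No district's allocation decreased.

none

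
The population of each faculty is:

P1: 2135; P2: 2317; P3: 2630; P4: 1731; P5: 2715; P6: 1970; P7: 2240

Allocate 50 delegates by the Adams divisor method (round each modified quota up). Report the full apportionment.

Standard divisor 15738/50 ≈ 314.76; standard quotas: P1 6.783, P2 7.361, P3 8.356, P4 5.499, P5 8.626, P6 6.259, P7 7.117.
Rounding up gives 7, 8, 9, 6, 9, 7, 8 = 54 seats, so the divisor must be adjusted.
With modified divisor 335: modified quotas P1 6.373, P2 6.916, P3 7.851, P4 5.167, P5 8.104, P6 5.881, P7 6.687.
Rounding up: P1 7, P2 7, P3 8, P4 6, P5 9, P6 6, P7 7 (total 50).

P1 7, P2 7, P3 8, P4 6, P5 9, P6 6, P7 7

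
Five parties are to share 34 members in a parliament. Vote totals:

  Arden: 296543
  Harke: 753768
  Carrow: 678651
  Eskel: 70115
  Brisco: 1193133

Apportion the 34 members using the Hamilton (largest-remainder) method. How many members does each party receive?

The standard divisor is 2992210/34 ≈ 88006.176.
Standard quotas: Arden 3.3696, Harke 8.5649, Carrow 7.7114, Eskel 0.7967, Brisco 13.5574.
Lower quotas: Arden 3, Harke 8, Carrow 7, Eskel 0, Brisco 13 (sum 31, leaving 3 seats).
Remainders in descending order: Eskel 0.7967, Carrow 0.7114, Harke 0.5649, Brisco 0.5574, Arden 0.3696.
The surplus seats go to Eskel, Carrow, Harke.

Arden=3; Harke=9; Carrow=8; Eskel=1; Brisco=13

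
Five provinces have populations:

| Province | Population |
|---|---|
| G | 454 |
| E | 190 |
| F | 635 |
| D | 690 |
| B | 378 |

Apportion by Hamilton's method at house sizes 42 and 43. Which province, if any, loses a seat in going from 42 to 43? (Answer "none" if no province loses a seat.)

At 42 seats: G 8, E 4, F 11, D 12, B 7.
At 43 seats: G 8, E 3, F 12, D 13, B 7.
E drops from 4 to 3.

E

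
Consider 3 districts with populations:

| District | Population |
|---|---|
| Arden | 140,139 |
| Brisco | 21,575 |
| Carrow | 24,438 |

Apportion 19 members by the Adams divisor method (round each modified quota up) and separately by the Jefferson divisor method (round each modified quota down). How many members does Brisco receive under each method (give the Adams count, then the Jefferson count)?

3 and 2

Adams: Arden 13, Brisco 3, Carrow 3.
Jefferson: Arden 15, Brisco 2, Carrow 2.
Brisco gets 3 under Adams and 2 under Jefferson.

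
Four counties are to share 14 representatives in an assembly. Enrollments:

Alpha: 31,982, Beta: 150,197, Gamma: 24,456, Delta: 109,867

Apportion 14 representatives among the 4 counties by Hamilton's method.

Total 316502; standard divisor 316502/14 ≈ 22607.286.
Standard quotas: Alpha 1.4147, Beta 6.6437, Gamma 1.0818, Delta 4.8598.
Lower quotas: Alpha 1, Beta 6, Gamma 1, Delta 4 (sum 12, leaving 2 seats).
Remainders in descending order: Delta 0.8598, Beta 0.6437, Alpha 0.4147, Gamma 0.0818.
The surplus seats go to Delta, Beta.

Alpha: 1, Beta: 7, Gamma: 1, Delta: 5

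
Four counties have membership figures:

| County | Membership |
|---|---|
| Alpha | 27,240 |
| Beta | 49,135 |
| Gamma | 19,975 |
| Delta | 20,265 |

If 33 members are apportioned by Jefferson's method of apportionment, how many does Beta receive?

14

Standard divisor 116615/33 ≈ 3533.788; standard quotas: Alpha 7.708, Beta 13.904, Gamma 5.653, Delta 5.735.
Rounding down gives 7, 13, 5, 5 = 30 seats, so the divisor must be adjusted.
With modified divisor 3350: modified quotas Alpha 8.131, Beta 14.667, Gamma 5.963, Delta 6.049.
Rounding down: Alpha 8, Beta 14, Gamma 5, Delta 6 (total 33).
Beta receives 14.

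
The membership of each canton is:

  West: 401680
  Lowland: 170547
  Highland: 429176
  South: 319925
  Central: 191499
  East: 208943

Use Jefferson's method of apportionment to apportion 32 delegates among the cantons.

West 8; Lowland 3; Highland 8; South 6; Central 3; East 4

Standard divisor 1721770/32 ≈ 53805.312; standard quotas: West 7.465, Lowland 3.170, Highland 7.976, South 5.946, Central 3.559, East 3.883.
Rounding down gives 7, 3, 7, 5, 3, 3 = 28 seats, so the divisor must be adjusted.
With modified divisor 49000: modified quotas West 8.198, Lowland 3.481, Highland 8.759, South 6.529, Central 3.908, East 4.264.
Rounding down: West 8, Lowland 3, Highland 8, South 6, Central 3, East 4 (total 32).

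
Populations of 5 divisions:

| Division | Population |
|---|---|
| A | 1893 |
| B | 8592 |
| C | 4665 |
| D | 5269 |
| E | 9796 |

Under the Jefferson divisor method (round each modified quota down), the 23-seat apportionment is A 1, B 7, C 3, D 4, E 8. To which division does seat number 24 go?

C

Priority for the next seat is population ÷ (current seats + 1).
Priorities: A 946.500, B 1074.000, C 1166.250, D 1053.800, E 1088.444.
Highest priority: C.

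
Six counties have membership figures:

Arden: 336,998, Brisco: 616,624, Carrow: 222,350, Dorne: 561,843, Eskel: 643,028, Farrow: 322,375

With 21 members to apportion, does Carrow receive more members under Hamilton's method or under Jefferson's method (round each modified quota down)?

Hamilton: Arden 3, Brisco 5, Carrow 2, Dorne 4, Eskel 5, Farrow 2.
Jefferson: Arden 3, Brisco 5, Carrow 1, Dorne 5, Eskel 5, Farrow 2.
Carrow gets 2 under Hamilton and 1 under Jefferson.

Hamilton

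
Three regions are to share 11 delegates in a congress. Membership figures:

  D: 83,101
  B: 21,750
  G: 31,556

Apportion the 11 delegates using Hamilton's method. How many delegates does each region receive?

D=7, B=2, G=2

Total 136407; standard divisor 136407/11 ≈ 12400.636.
Standard quotas: D 6.7013, B 1.7539, G 2.5447.
Lower quotas: D 6, B 1, G 2 (sum 9, leaving 2 seats).
Remainders in descending order: B 0.7539, D 0.7013, G 0.5447.
Largest remainders: B, D receive the extra seats.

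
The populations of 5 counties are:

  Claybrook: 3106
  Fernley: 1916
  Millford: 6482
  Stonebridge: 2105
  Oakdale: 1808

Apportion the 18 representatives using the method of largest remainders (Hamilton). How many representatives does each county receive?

Claybrook 4, Fernley 2, Millford 8, Stonebridge 2, Oakdale 2

Total 15417; standard divisor 15417/18 ≈ 856.5.
Standard quotas: Claybrook 3.6264, Fernley 2.2370, Millford 7.5680, Stonebridge 2.4577, Oakdale 2.1109.
Lower quotas: Claybrook 3, Fernley 2, Millford 7, Stonebridge 2, Oakdale 2 (sum 16, leaving 2 seats).
Remainders in descending order: Claybrook 0.6264, Millford 0.5680, Stonebridge 0.4577, Fernley 0.2370, Oakdale 0.1109.
The surplus seats go to Claybrook, Millford.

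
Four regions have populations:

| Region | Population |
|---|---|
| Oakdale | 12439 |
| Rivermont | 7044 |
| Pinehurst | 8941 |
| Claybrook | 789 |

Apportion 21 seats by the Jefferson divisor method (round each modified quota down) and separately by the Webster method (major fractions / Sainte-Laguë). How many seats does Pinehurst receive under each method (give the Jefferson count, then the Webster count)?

7 and 6

Jefferson: Oakdale 9, Rivermont 5, Pinehurst 7, Claybrook 0.
Webster: Oakdale 9, Rivermont 5, Pinehurst 6, Claybrook 1.
Pinehurst gets 7 under Jefferson and 6 under Webster.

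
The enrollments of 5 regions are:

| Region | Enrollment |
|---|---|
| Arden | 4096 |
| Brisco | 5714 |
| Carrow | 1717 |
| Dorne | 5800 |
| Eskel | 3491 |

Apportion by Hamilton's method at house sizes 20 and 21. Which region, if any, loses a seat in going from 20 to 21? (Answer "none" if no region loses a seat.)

At 20 seats: Arden 4, Brisco 5, Carrow 2, Dorne 6, Eskel 3.
At 21 seats: Arden 4, Brisco 6, Carrow 2, Dorne 6, Eskel 3.
No region's allocation decreased.

none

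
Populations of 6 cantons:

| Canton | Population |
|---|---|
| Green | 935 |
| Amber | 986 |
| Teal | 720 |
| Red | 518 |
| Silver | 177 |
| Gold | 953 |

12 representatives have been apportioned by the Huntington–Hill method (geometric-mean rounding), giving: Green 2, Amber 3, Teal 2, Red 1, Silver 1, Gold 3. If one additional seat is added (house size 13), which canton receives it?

Green

Priority for the next seat is population ÷ (√(s·(s+1))).
Priorities: Green 381.712, Amber 284.634, Teal 293.939, Red 366.281, Silver 125.158, Gold 275.107.
Highest priority: Green.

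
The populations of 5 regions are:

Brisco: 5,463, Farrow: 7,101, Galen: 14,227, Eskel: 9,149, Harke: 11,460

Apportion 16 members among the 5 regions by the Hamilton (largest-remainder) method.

Brisco: 2, Farrow: 2, Galen: 5, Eskel: 3, Harke: 4

Standard divisor: 47400 ÷ 16 ≈ 2962.5.
Standard quotas: Brisco 1.8441, Farrow 2.3970, Galen 4.8024, Eskel 3.0883, Harke 3.8684.
Lower quotas: Brisco 1, Farrow 2, Galen 4, Eskel 3, Harke 3 (sum 13, leaving 3 seats).
Remainders in descending order: Harke 0.8684, Brisco 0.8441, Galen 0.8024, Farrow 0.3970, Eskel 0.0883.
Largest remainders: Harke, Brisco, Galen receive the extra seats.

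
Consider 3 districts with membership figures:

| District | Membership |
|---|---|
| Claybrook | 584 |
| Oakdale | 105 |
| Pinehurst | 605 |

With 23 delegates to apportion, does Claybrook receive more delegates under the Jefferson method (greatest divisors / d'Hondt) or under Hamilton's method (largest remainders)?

Jefferson

Jefferson: Claybrook 11, Oakdale 1, Pinehurst 11.
Hamilton: Claybrook 10, Oakdale 2, Pinehurst 11.
Claybrook gets 11 under Jefferson and 10 under Hamilton.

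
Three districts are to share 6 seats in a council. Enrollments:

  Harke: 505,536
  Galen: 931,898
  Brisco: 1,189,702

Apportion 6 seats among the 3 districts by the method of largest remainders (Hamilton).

The standard divisor is 2627136/6 = 437856.
Standard quotas: Harke 1.1546, Galen 2.1283, Brisco 2.7171.
Lower quotas: Harke 1, Galen 2, Brisco 2 (sum 5, leaving 1 seat).
Remainders in descending order: Brisco 0.7171, Harke 0.1546, Galen 0.1283.
The surplus seat goes to Brisco.

Harke 1; Galen 2; Brisco 3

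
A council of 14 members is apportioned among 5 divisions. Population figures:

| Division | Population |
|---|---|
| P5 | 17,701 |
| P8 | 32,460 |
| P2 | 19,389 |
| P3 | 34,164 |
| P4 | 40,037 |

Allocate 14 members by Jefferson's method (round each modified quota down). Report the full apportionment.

P5: 2; P8: 3; P2: 2; P3: 3; P4: 4

Standard divisor 143751/14 ≈ 10267.929; standard quotas: P5 1.724, P8 3.161, P2 1.888, P3 3.327, P4 3.899.
Rounding down gives 1, 3, 1, 3, 3 = 11 seats, so the divisor must be adjusted.
With modified divisor 8700: modified quotas P5 2.035, P8 3.731, P2 2.229, P3 3.927, P4 4.602.
Rounding down: P5 2, P8 3, P2 2, P3 3, P4 4 (total 14).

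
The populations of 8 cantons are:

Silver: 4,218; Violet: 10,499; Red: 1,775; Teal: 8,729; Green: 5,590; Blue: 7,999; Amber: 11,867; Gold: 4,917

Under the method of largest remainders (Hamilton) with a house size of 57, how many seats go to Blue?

The standard divisor is 55594/57 ≈ 975.333.
Standard quotas: Silver 4.3247, Violet 10.7645, Red 1.8199, Teal 8.9498, Green 5.7314, Blue 8.2013, Amber 12.1671, Gold 5.0414.
Lower quotas: Silver 4, Violet 10, Red 1, Teal 8, Green 5, Blue 8, Amber 12, Gold 5 (sum 53, leaving 4 seats).
Remainders in descending order: Teal 0.9498, Red 0.8199, Violet 0.7645, Green 0.7314, Silver 0.3247, Blue 0.2013, Amber 0.1671, Gold 0.0414.
The surplus seats go to Teal, Red, Violet, Green.
Blue receives 8.

8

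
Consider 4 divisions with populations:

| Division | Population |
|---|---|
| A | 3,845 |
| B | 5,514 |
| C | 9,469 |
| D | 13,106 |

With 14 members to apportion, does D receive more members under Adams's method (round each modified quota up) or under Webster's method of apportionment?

Webster

Adams: A 2, B 3, C 4, D 5.
Webster: A 2, B 2, C 4, D 6.
D gets 5 under Adams and 6 under Webster.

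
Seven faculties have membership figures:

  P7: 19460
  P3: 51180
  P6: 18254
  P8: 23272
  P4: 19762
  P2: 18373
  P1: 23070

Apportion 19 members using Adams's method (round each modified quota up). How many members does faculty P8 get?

Standard divisor 173371/19 ≈ 9124.789; standard quotas: P7 2.133, P3 5.609, P6 2.000, P8 2.550, P4 2.166, P2 2.014, P1 2.528.
Rounding up gives 3, 6, 3, 3, 3, 3, 3 = 24 seats, so the divisor must be adjusted.
With modified divisor 10900: modified quotas P7 1.785, P3 4.695, P6 1.675, P8 2.135, P4 1.813, P2 1.686, P1 2.117.
Rounding up: P7 2, P3 5, P6 2, P8 3, P4 2, P2 2, P1 3 (total 19).
P8 receives 3.

3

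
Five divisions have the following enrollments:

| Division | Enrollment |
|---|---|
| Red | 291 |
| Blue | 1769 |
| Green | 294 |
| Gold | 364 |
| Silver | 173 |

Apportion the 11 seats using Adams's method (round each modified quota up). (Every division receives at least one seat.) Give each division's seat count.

Red 1; Blue 6; Green 1; Gold 2; Silver 1

Standard divisor 2891/11 ≈ 262.818; standard quotas: Red 1.107, Blue 6.731, Green 1.119, Gold 1.385, Silver 0.658.
Rounding up gives 2, 7, 2, 2, 1 = 14 seats, so the divisor must be adjusted.
With modified divisor 300: modified quotas Red 0.970, Blue 5.897, Green 0.980, Gold 1.213, Silver 0.577.
Rounding up: Red 1, Blue 6, Green 1, Gold 2, Silver 1 (total 11).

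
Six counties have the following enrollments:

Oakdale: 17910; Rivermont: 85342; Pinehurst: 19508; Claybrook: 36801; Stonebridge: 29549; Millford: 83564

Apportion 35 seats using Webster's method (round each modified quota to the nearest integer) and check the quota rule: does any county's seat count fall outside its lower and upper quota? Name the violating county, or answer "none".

Standard quotas: Oakdale 2.299, Rivermont 10.954, Pinehurst 2.504, Claybrook 4.724, Stonebridge 3.793, Millford 10.726.
Webster allocation: Oakdale 2, Rivermont 11, Pinehurst 2, Claybrook 5, Stonebridge 4, Millford 11.
Every allocation lies between the lower and upper quota.

none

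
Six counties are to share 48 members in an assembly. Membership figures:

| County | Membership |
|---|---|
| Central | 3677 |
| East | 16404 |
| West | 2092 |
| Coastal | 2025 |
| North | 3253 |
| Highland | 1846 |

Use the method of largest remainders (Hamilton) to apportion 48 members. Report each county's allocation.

Central 6; East 27; West 4; Coastal 3; North 5; Highland 3

The standard divisor is 29297/48 ≈ 610.354.
Standard quotas: Central 6.0244, East 26.8762, West 3.4275, Coastal 3.3177, North 5.3297, Highland 3.0245.
Lower quotas: Central 6, East 26, West 3, Coastal 3, North 5, Highland 3 (sum 46, leaving 2 seats).
Remainders in descending order: East 0.8762, West 0.4275, North 0.3297, Coastal 0.3177, Highland 0.0245, Central 0.0244.
The surplus seats go to East, West.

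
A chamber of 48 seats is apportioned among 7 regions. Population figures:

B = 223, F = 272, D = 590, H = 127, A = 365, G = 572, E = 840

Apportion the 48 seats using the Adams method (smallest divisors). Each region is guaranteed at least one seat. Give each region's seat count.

B: 4; F: 5; D: 9; H: 2; A: 6; G: 9; E: 13

Standard divisor 2989/48 ≈ 62.271; standard quotas: B 3.581, F 4.368, D 9.475, H 2.039, A 5.861, G 9.186, E 13.489.
Rounding up gives 4, 5, 10, 3, 6, 10, 14 = 52 seats, so the divisor must be adjusted.
With modified divisor 67: modified quotas B 3.328, F 4.060, D 8.806, H 1.896, A 5.448, G 8.537, E 12.537.
Rounding up: B 4, F 5, D 9, H 2, A 6, G 9, E 13 (total 48).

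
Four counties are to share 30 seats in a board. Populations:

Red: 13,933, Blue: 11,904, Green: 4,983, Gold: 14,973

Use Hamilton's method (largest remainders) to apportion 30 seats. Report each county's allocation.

Red 9, Blue 8, Green 3, Gold 10

The standard divisor is 45793/30 ≈ 1526.433.
Standard quotas: Red 9.1278, Blue 7.7986, Green 3.2645, Gold 9.8091.
Lower quotas: Red 9, Blue 7, Green 3, Gold 9 (sum 28, leaving 2 seats).
Remainders in descending order: Gold 0.8091, Blue 0.7986, Green 0.2645, Red 0.1278.
The surplus seats go to Gold, Blue.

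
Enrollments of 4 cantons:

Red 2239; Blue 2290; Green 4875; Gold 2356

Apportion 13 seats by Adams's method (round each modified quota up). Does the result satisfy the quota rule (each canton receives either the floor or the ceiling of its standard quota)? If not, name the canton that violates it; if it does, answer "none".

none

Standard quotas: Red 2.475, Blue 2.531, Green 5.389, Gold 2.604.
Adams allocation: Red 2, Blue 3, Green 5, Gold 3.
Every allocation lies between the lower and upper quota.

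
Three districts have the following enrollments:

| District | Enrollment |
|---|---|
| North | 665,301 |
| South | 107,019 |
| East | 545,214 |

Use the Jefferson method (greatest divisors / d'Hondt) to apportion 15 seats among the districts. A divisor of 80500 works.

With modified divisor 80500: modified quotas North 8.265, South 1.329, East 6.773.
Rounding down: North 8, South 1, East 6 (total 15).

North: 8, South: 1, East: 6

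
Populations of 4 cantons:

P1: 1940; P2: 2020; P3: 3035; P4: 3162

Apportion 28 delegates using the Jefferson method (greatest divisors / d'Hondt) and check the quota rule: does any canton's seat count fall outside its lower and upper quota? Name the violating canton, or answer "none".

Standard quotas: P1 5.348, P2 5.569, P3 8.367, P4 8.717.
Jefferson allocation: P1 5, P2 5, P3 9, P4 9.
Every allocation lies between the lower and upper quota.

none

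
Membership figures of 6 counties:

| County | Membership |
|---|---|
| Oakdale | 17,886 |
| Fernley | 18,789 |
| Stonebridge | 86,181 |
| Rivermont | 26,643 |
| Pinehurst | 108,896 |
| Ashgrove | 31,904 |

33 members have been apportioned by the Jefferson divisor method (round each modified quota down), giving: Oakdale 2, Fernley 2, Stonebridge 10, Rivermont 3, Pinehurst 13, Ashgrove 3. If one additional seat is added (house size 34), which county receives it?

Priority for the next seat is population ÷ (current seats + 1).
Priorities: Oakdale 5962.000, Fernley 6263.000, Stonebridge 7834.636, Rivermont 6660.750, Pinehurst 7778.286, Ashgrove 7976.000.
Highest priority: Ashgrove.

Ashgrove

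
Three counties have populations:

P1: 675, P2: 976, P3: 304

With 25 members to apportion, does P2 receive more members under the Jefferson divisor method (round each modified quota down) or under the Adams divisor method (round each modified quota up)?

Jefferson

Jefferson: P1 8, P2 13, P3 4.
Adams: P1 9, P2 12, P3 4.
P2 gets 13 under Jefferson and 12 under Adams.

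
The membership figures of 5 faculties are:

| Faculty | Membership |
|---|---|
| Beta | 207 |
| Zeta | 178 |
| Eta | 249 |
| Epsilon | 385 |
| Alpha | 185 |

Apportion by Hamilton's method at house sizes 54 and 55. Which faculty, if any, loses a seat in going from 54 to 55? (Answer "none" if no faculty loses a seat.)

Alpha

At 54 seats: Beta 9, Zeta 8, Eta 11, Epsilon 17, Alpha 9.
At 55 seats: Beta 10, Zeta 8, Eta 11, Epsilon 18, Alpha 8.
Alpha drops from 9 to 8.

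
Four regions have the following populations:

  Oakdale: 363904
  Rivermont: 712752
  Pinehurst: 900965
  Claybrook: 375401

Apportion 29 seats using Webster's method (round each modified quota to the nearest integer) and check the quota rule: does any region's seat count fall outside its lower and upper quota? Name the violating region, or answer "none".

Standard quotas: Oakdale 4.485, Rivermont 8.784, Pinehurst 11.104, Claybrook 4.627.
Webster allocation: Oakdale 4, Rivermont 9, Pinehurst 11, Claybrook 5.
Every allocation lies between the lower and upper quota.

none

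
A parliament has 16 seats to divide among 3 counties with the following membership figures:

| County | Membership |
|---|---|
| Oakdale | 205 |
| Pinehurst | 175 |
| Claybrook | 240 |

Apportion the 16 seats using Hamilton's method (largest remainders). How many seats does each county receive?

Oakdale: 5; Pinehurst: 5; Claybrook: 6

Total 620; standard divisor 620/16 ≈ 38.75.
Standard quotas: Oakdale 5.290, Pinehurst 4.516, Claybrook 6.194.
Lower quotas: Oakdale 5, Pinehurst 4, Claybrook 6 (sum 15, leaving 1 seat).
Remainders in descending order: Pinehurst 0.516, Oakdale 0.290, Claybrook 0.194.
The surplus seat goes to Pinehurst.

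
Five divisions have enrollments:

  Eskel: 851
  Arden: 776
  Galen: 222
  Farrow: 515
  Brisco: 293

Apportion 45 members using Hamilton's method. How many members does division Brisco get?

5

Standard divisor: 2657 ÷ 45 ≈ 59.044.
Standard quotas: Eskel 14.413, Arden 13.143, Galen 3.760, Farrow 8.722, Brisco 4.962.
Lower quotas: Eskel 14, Arden 13, Galen 3, Farrow 8, Brisco 4 (sum 42, leaving 3 seats).
Remainders in descending order: Brisco 0.962, Galen 0.760, Farrow 0.722, Eskel 0.413, Arden 0.143.
Largest remainders: Brisco, Galen, Farrow receive the extra seats.
Brisco receives 5.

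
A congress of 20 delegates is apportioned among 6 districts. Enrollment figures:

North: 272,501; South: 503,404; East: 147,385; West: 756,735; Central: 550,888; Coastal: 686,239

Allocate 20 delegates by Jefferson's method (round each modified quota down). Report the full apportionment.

Standard divisor 2917152/20 ≈ 145857.6; standard quotas: North 1.868, South 3.451, East 1.010, West 5.188, Central 3.777, Coastal 4.705.
Rounding down gives 1, 3, 1, 5, 3, 4 = 17 seats, so the divisor must be adjusted.
With modified divisor 131200: modified quotas North 2.077, South 3.837, East 1.123, West 5.768, Central 4.199, Coastal 5.230.
Rounding down: North 2, South 3, East 1, West 5, Central 4, Coastal 5 (total 20).

North 2, South 3, East 1, West 5, Central 4, Coastal 5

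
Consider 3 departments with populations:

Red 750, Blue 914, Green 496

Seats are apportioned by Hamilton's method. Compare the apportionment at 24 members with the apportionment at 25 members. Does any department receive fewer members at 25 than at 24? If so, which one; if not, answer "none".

At 24 seats: Red 8, Blue 10, Green 6.
At 25 seats: Red 9, Blue 10, Green 6.
No department's allocation decreased.

none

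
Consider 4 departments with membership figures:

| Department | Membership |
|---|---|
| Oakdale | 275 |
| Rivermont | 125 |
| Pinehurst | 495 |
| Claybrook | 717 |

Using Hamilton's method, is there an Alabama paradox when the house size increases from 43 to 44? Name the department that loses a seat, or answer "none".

At 43 seats: Oakdale 8, Rivermont 3, Pinehurst 13, Claybrook 19.
At 44 seats: Oakdale 7, Rivermont 3, Pinehurst 14, Claybrook 20.
Oakdale drops from 8 to 7.

Oakdale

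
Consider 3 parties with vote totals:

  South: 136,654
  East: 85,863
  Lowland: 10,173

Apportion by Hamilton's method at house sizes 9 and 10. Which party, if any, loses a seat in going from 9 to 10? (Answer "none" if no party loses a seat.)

At 9 seats: South 5, East 3, Lowland 1.
At 10 seats: South 6, East 4, Lowland 0.
Lowland drops from 1 to 0.

Lowland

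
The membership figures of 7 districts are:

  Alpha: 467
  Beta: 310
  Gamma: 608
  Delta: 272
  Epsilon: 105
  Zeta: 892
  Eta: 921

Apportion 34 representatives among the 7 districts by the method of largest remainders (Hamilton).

Standard divisor: 3575 ÷ 34 ≈ 105.147.
Standard quotas: Alpha 4.441, Beta 2.948, Gamma 5.782, Delta 2.587, Epsilon 0.999, Zeta 8.483, Eta 8.759.
Lower quotas: Alpha 4, Beta 2, Gamma 5, Delta 2, Epsilon 0, Zeta 8, Eta 8 (sum 29, leaving 5 seats).
Remainders in descending order: Epsilon 0.999, Beta 0.948, Gamma 0.782, Eta 0.759, Delta 0.587, Zeta 0.483, Alpha 0.441.
Largest remainders: Epsilon, Beta, Gamma, Eta, Delta receive the extra seats.

Alpha: 4, Beta: 3, Gamma: 6, Delta: 3, Epsilon: 1, Zeta: 8, Eta: 9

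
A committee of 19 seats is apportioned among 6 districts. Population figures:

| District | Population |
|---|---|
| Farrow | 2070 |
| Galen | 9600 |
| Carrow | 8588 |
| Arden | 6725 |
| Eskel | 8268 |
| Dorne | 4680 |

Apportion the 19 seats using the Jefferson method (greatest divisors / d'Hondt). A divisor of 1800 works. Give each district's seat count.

Farrow: 1; Galen: 5; Carrow: 4; Arden: 3; Eskel: 4; Dorne: 2

With modified divisor 1800: modified quotas Farrow 1.150, Galen 5.333, Carrow 4.771, Arden 3.736, Eskel 4.593, Dorne 2.600.
Rounding down: Farrow 1, Galen 5, Carrow 4, Arden 3, Eskel 4, Dorne 2 (total 19).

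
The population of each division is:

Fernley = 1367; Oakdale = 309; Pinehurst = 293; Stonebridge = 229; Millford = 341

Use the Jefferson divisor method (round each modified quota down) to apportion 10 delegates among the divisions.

Standard divisor 2539/10 ≈ 253.9; standard quotas: Fernley 5.384, Oakdale 1.217, Pinehurst 1.154, Stonebridge 0.902, Millford 1.343.
Rounding down gives 5, 1, 1, 0, 1 = 8 seats, so the divisor must be adjusted.
With modified divisor 200: modified quotas Fernley 6.835, Oakdale 1.545, Pinehurst 1.465, Stonebridge 1.145, Millford 1.705.
Rounding down: Fernley 6, Oakdale 1, Pinehurst 1, Stonebridge 1, Millford 1 (total 10).

Fernley: 6, Oakdale: 1, Pinehurst: 1, Stonebridge: 1, Millford: 1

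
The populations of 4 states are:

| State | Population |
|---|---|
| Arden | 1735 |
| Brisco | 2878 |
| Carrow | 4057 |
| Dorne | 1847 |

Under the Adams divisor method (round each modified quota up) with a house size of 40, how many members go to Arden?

7

Standard divisor 10517/40 ≈ 262.925; standard quotas: Arden 6.599, Brisco 10.946, Carrow 15.430, Dorne 7.025.
Rounding up gives 7, 11, 16, 8 = 42 seats, so the divisor must be adjusted.
With modified divisor 280: modified quotas Arden 6.196, Brisco 10.279, Carrow 14.489, Dorne 6.596.
Rounding up: Arden 7, Brisco 11, Carrow 15, Dorne 7 (total 40).
Arden receives 7.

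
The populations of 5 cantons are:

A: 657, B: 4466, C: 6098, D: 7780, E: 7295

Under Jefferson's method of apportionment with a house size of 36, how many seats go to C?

Standard divisor 26296/36 ≈ 730.444; standard quotas: A 0.899, B 6.114, C 8.348, D 10.651, E 9.987.
Rounding down gives 0, 6, 8, 10, 9 = 33 seats, so the divisor must be adjusted.
With modified divisor 673.24: modified quotas A 0.976, B 6.634, C 9.058, D 11.556, E 10.836.
Rounding down: A 0, B 6, C 9, D 11, E 10 (total 36).
C receives 9.

9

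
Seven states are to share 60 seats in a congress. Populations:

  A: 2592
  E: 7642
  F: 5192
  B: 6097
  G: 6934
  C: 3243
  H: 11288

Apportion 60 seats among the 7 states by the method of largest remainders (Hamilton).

A=4; E=11; F=7; B=8; G=10; C=4; H=16

Total 42988; standard divisor 42988/60 ≈ 716.467.
Standard quotas: A 3.6178, E 10.6662, F 7.2467, B 8.5098, G 9.6780, C 4.5264, H 15.7551.
Lower quotas: A 3, E 10, F 7, B 8, G 9, C 4, H 15 (sum 56, leaving 4 seats).
Remainders in descending order: H 0.7551, G 0.6780, E 0.6662, A 0.6178, C 0.5264, B 0.5098, F 0.2467.
The surplus seats go to H, G, E, A.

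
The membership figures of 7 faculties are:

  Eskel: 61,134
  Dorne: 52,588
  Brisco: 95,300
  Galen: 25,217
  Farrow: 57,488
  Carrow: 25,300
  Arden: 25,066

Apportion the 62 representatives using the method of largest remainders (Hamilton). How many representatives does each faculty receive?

Eskel: 11; Dorne: 9; Brisco: 17; Galen: 5; Farrow: 10; Carrow: 5; Arden: 5

The standard divisor is 342093/62 ≈ 5517.629.
Standard quotas: Eskel 11.0798, Dorne 9.5309, Brisco 17.2719, Galen 4.5703, Farrow 10.4190, Carrow 4.5853, Arden 4.5429.
Lower quotas: Eskel 11, Dorne 9, Brisco 17, Galen 4, Farrow 10, Carrow 4, Arden 4 (sum 59, leaving 3 seats).
Remainders in descending order: Carrow 0.5853, Galen 0.5703, Arden 0.5429, Dorne 0.5309, Farrow 0.4190, Brisco 0.2719, Eskel 0.0798.
Largest remainders: Carrow, Galen, Arden receive the extra seats.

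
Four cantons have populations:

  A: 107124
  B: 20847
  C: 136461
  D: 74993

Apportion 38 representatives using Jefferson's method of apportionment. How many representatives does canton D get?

Standard divisor 339425/38 ≈ 8932.237; standard quotas: A 11.993, B 2.334, C 15.277, D 8.396.
Rounding down gives 11, 2, 15, 8 = 36 seats, so the divisor must be adjusted.
With modified divisor 8400: modified quotas A 12.753, B 2.482, C 16.245, D 8.928.
Rounding down: A 12, B 2, C 16, D 8 (total 38).
D receives 8.

8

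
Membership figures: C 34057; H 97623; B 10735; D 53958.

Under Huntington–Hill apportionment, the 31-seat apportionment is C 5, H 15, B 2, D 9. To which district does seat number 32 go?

Priority for the next seat is population ÷ (√(s·(s+1))).
Priorities: C 6217.929, H 6301.538, B 4382.545, D 5687.673.
Highest priority: H.

H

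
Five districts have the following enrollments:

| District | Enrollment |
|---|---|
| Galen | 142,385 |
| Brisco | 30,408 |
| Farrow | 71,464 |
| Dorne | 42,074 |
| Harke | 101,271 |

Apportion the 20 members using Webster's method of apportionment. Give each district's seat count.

Standard divisor 387602/20 ≈ 19380.1; standard quotas: Galen 7.347, Brisco 1.569, Farrow 3.687, Dorne 2.171, Harke 5.226.
Rounding to the nearest integer gives Galen 7, Brisco 2, Farrow 4, Dorne 2, Harke 5 — total 20, matching the house size, so no adjustment is needed.

Galen 7, Brisco 2, Farrow 4, Dorne 2, Harke 5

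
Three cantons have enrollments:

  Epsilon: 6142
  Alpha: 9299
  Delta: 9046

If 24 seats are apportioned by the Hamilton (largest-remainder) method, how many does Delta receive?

9

Total 24487; standard divisor 24487/24 ≈ 1020.292.
Standard quotas: Epsilon 6.0198, Alpha 9.1141, Delta 8.8661.
Lower quotas: Epsilon 6, Alpha 9, Delta 8 (sum 23, leaving 1 seat).
Remainders in descending order: Delta 0.8661, Alpha 0.1141, Epsilon 0.0198.
The surplus seat goes to Delta.
Delta receives 9.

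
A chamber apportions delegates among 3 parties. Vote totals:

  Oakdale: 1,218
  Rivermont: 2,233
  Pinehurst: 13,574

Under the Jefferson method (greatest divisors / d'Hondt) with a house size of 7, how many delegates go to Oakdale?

0

Standard divisor 17025/7 ≈ 2432.143; standard quotas: Oakdale 0.501, Rivermont 0.918, Pinehurst 5.581.
Rounding down gives 0, 0, 5 = 5 seats, so the divisor must be adjusted.
With modified divisor 2100: modified quotas Oakdale 0.580, Rivermont 1.063, Pinehurst 6.464.
Rounding down: Oakdale 0, Rivermont 1, Pinehurst 6 (total 7).
Oakdale receives 0.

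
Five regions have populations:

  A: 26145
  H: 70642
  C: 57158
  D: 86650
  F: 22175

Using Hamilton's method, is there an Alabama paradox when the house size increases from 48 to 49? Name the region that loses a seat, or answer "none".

none

At 48 seats: A 5, H 13, C 10, D 16, F 4.
At 49 seats: A 5, H 13, C 11, D 16, F 4.
No region's allocation decreased.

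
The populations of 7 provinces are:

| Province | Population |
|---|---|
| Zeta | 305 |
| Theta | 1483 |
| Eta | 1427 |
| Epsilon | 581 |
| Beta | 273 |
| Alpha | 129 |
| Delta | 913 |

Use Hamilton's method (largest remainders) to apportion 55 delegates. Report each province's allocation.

Zeta 3; Theta 16; Eta 15; Epsilon 6; Beta 3; Alpha 2; Delta 10

The standard divisor is 5111/55 ≈ 92.927.
Standard quotas: Zeta 3.282, Theta 15.959, Eta 15.356, Epsilon 6.252, Beta 2.938, Alpha 1.388, Delta 9.825.
Lower quotas: Zeta 3, Theta 15, Eta 15, Epsilon 6, Beta 2, Alpha 1, Delta 9 (sum 51, leaving 4 seats).
Remainders in descending order: Theta 0.959, Beta 0.938, Delta 0.825, Alpha 0.388, Eta 0.356, Zeta 0.282, Epsilon 0.252.
The surplus seats go to Theta, Beta, Delta, Alpha.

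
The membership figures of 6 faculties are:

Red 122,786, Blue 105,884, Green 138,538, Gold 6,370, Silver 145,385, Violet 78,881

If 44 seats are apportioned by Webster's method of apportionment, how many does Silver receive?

Standard divisor 597844/44 ≈ 13587.364; standard quotas: Red 9.037, Blue 7.793, Green 10.196, Gold 0.469, Silver 10.700, Violet 5.805.
Rounding to the nearest integer gives Red 9, Blue 8, Green 10, Gold 0, Silver 11, Violet 6 — total 44, matching the house size, so no adjustment is needed.
Silver receives 11.

11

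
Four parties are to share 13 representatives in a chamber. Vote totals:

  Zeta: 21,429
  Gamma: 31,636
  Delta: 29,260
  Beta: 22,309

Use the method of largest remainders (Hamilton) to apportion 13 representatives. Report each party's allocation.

Standard divisor: 104634 ÷ 13 ≈ 8048.769.
Standard quotas: Zeta 2.6624, Gamma 3.9305, Delta 3.6353, Beta 2.7717.
Lower quotas: Zeta 2, Gamma 3, Delta 3, Beta 2 (sum 10, leaving 3 seats).
Remainders in descending order: Gamma 0.9305, Beta 0.7717, Zeta 0.6624, Delta 0.6353.
The surplus seats go to Gamma, Beta, Zeta.

Zeta 3, Gamma 4, Delta 3, Beta 3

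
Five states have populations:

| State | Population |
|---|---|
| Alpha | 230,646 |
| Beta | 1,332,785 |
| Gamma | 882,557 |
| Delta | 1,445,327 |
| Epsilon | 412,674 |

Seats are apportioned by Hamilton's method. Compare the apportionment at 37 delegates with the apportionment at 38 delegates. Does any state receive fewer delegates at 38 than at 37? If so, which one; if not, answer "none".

Epsilon

At 37 seats: Alpha 2, Beta 11, Gamma 8, Delta 12, Epsilon 4.
At 38 seats: Alpha 2, Beta 12, Gamma 8, Delta 13, Epsilon 3.
Epsilon drops from 4 to 3.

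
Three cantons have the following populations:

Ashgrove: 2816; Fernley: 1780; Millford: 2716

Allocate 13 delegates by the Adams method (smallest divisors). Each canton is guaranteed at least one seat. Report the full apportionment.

Standard divisor 7312/13 ≈ 562.462; standard quotas: Ashgrove 5.007, Fernley 3.165, Millford 4.829.
Rounding up gives 6, 4, 5 = 15 seats, so the divisor must be adjusted.
With modified divisor 600: modified quotas Ashgrove 4.693, Fernley 2.967, Millford 4.527.
Rounding up: Ashgrove 5, Fernley 3, Millford 5 (total 13).

Ashgrove: 5, Fernley: 3, Millford: 5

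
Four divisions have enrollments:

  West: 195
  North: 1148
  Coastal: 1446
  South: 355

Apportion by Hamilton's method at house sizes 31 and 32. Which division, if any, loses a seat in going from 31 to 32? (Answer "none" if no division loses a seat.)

At 31 seats: West 2, North 11, Coastal 14, South 4.
At 32 seats: West 2, North 12, Coastal 15, South 3.
South drops from 4 to 3.

South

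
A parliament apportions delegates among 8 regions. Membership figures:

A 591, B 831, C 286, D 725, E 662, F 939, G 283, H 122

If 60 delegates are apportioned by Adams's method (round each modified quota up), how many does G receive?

Standard divisor 4439/60 ≈ 73.983; standard quotas: A 7.988, B 11.232, C 3.866, D 9.800, E 8.948, F 12.692, G 3.825, H 1.649.
Rounding up gives 8, 12, 4, 10, 9, 13, 4, 2 = 62 seats, so the divisor must be adjusted.
With modified divisor 80: modified quotas A 7.388, B 10.387, C 3.575, D 9.062, E 8.275, F 11.738, G 3.538, H 1.525.
Rounding up: A 8, B 11, C 4, D 10, E 9, F 12, G 4, H 2 (total 60).
G receives 4.

4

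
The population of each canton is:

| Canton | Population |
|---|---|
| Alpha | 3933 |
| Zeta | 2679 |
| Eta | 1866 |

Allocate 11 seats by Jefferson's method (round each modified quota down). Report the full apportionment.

Standard divisor 8478/11 ≈ 770.727; standard quotas: Alpha 5.103, Zeta 3.476, Eta 2.421.
Rounding down gives 5, 3, 2 = 10 seats, so the divisor must be adjusted.
With modified divisor 660: modified quotas Alpha 5.959, Zeta 4.059, Eta 2.827.
Rounding down: Alpha 5, Zeta 4, Eta 2 (total 11).

Alpha: 5, Zeta: 4, Eta: 2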